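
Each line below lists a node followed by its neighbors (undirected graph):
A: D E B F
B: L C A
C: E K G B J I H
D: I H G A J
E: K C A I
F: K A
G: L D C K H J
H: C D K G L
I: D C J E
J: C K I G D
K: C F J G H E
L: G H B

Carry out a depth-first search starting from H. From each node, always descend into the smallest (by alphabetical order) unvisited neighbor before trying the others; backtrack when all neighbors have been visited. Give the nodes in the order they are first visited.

Visit H
H → C
C → B
B → A
A → D
D → G
G → J
J → I
I → E
E → K
K → F
G → L

H, C, B, A, D, G, J, I, E, K, F, L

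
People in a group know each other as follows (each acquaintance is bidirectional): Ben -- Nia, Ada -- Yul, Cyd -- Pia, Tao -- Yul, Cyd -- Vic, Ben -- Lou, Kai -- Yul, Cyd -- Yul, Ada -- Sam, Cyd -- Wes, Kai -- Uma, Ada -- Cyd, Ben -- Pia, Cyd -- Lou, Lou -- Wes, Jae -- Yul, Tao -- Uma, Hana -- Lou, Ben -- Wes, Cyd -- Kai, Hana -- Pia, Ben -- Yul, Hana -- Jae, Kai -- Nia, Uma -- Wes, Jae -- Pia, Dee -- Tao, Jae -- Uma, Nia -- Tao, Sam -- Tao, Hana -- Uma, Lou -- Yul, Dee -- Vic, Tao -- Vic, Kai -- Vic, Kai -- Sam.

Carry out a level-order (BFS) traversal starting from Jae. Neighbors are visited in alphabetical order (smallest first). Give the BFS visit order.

Visit Jae; enqueue Hana, Pia, Uma, Yul → queue [Hana, Pia, Uma, Yul]
Visit Hana; enqueue Lou → queue [Pia, Uma, Yul, Lou]
Visit Pia; enqueue Ben, Cyd → queue [Uma, Yul, Lou, Ben, Cyd]
Visit Uma; enqueue Kai, Tao, Wes → queue [Yul, Lou, Ben, Cyd, Kai, Tao, Wes]
Visit Yul; enqueue Ada → queue [Lou, Ben, Cyd, Kai, Tao, Wes, Ada]
Visit Lou → queue [Ben, Cyd, Kai, Tao, Wes, Ada]
Visit Ben; enqueue Nia → queue [Cyd, Kai, Tao, Wes, Ada, Nia]
Visit Cyd; enqueue Vic → queue [Kai, Tao, Wes, Ada, Nia, Vic]
Visit Kai; enqueue Sam → queue [Tao, Wes, Ada, Nia, Vic, Sam]
Visit Tao; enqueue Dee → queue [Wes, Ada, Nia, Vic, Sam, Dee]
Visit Wes → queue [Ada, Nia, Vic, Sam, Dee]
Visit Ada → queue [Nia, Vic, Sam, Dee]
Visit Nia → queue [Vic, Sam, Dee]
Visit Vic → queue [Sam, Dee]
Visit Sam → queue [Dee]
Visit Dee → queue []

Jae Hana Pia Uma Yul Lou Ben Cyd Kai Tao Wes Ada Nia Vic Sam Dee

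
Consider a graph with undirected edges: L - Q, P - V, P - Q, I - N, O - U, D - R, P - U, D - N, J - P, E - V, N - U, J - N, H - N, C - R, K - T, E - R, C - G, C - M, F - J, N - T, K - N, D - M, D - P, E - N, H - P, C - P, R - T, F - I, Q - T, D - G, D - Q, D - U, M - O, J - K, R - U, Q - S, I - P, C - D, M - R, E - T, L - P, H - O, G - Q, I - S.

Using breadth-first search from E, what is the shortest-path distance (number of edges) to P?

2

Level 0: E
Level 1: N, R, T, V
Level 2: C, D, H, I, J, K, M, P, Q, U
Level 3: F, G, L, O, S
P first appears at level 2.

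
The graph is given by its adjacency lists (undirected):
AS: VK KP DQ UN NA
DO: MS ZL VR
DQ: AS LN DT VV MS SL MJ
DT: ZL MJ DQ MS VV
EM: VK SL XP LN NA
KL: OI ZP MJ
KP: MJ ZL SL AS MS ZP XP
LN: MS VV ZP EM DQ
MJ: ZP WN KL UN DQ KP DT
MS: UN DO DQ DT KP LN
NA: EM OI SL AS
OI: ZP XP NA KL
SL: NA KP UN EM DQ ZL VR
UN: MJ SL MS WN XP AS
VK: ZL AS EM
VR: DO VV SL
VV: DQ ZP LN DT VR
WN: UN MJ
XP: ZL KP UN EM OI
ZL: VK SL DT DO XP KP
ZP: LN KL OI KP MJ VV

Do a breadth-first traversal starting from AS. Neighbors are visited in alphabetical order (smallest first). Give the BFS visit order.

Visit AS; enqueue DQ, KP, NA, UN, VK → queue [DQ, KP, NA, UN, VK]
Visit DQ; enqueue DT, LN, MJ, MS, SL, VV → queue [KP, NA, UN, VK, DT, LN, MJ, MS, SL, VV]
Visit KP; enqueue XP, ZL, ZP → queue [NA, UN, VK, DT, LN, MJ, MS, SL, VV, XP, ZL, ZP]
Visit NA; enqueue EM, OI → queue [UN, VK, DT, LN, MJ, MS, SL, VV, XP, ZL, ZP, EM, OI]
Visit UN; enqueue WN → queue [VK, DT, LN, MJ, MS, SL, VV, XP, ZL, ZP, EM, OI, WN]
Visit VK → queue [DT, LN, MJ, MS, SL, VV, XP, ZL, ZP, EM, OI, WN]
Visit DT → queue [LN, MJ, MS, SL, VV, XP, ZL, ZP, EM, OI, WN]
Visit LN → queue [MJ, MS, SL, VV, XP, ZL, ZP, EM, OI, WN]
Visit MJ; enqueue KL → queue [MS, SL, VV, XP, ZL, ZP, EM, OI, WN, KL]
Visit MS; enqueue DO → queue [SL, VV, XP, ZL, ZP, EM, OI, WN, KL, DO]
Visit SL; enqueue VR → queue [VV, XP, ZL, ZP, EM, OI, WN, KL, DO, VR]
Visit VV → queue [XP, ZL, ZP, EM, OI, WN, KL, DO, VR]
Visit XP → queue [ZL, ZP, EM, OI, WN, KL, DO, VR]
Visit ZL → queue [ZP, EM, OI, WN, KL, DO, VR]
Visit ZP → queue [EM, OI, WN, KL, DO, VR]
Visit EM → queue [OI, WN, KL, DO, VR]
Visit OI → queue [WN, KL, DO, VR]
Visit WN → queue [KL, DO, VR]
Visit KL → queue [DO, VR]
Visit DO → queue [VR]
Visit VR → queue []

AS → DQ → KP → NA → UN → VK → DT → LN → MJ → MS → SL → VV → XP → ZL → ZP → EM → OI → WN → KL → DO → VR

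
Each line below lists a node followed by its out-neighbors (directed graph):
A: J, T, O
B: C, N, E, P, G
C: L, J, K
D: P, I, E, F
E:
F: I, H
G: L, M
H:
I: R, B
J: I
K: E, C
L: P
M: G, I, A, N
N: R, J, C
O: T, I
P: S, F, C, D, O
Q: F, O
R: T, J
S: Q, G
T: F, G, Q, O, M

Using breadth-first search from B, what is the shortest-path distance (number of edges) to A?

3

Level 0: B
Level 1: C, E, G, N, P
Level 2: D, F, J, K, L, M, O, R, S
Level 3: A, H, I, Q, T
A first appears at level 3.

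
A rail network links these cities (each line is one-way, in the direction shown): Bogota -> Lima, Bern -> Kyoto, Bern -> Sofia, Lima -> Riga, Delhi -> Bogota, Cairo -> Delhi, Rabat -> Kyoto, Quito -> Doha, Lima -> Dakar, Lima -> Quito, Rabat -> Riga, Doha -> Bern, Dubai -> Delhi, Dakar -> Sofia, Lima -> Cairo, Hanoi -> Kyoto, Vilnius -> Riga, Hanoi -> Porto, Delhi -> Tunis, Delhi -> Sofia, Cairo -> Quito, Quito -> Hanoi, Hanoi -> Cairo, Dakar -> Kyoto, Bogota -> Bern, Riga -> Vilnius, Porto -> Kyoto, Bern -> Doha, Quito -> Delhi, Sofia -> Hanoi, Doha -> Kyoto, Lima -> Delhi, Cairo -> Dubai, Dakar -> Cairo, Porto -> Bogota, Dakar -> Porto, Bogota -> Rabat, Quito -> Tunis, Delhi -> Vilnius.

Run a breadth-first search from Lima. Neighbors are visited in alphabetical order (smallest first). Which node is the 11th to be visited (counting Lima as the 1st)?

Bogota

Visit Lima; enqueue Cairo, Dakar, Delhi, Quito, Riga → queue [Cairo, Dakar, Delhi, Quito, Riga]
Visit Cairo; enqueue Dubai → queue [Dakar, Delhi, Quito, Riga, Dubai]
Visit Dakar; enqueue Kyoto, Porto, Sofia → queue [Delhi, Quito, Riga, Dubai, Kyoto, Porto, Sofia]
Visit Delhi; enqueue Bogota, Tunis, Vilnius → queue [Quito, Riga, Dubai, Kyoto, Porto, Sofia, Bogota, Tunis, Vilnius]
Visit Quito; enqueue Doha, Hanoi → queue [Riga, Dubai, Kyoto, Porto, Sofia, Bogota, Tunis, Vilnius, Doha, Hanoi]
Visit Riga → queue [Dubai, Kyoto, Porto, Sofia, Bogota, Tunis, Vilnius, Doha, Hanoi]
Visit Dubai → queue [Kyoto, Porto, Sofia, Bogota, Tunis, Vilnius, Doha, Hanoi]
Visit Kyoto → queue [Porto, Sofia, Bogota, Tunis, Vilnius, Doha, Hanoi]
Visit Porto → queue [Sofia, Bogota, Tunis, Vilnius, Doha, Hanoi]
Visit Sofia → queue [Bogota, Tunis, Vilnius, Doha, Hanoi]
Visit Bogota; enqueue Bern, Rabat → queue [Tunis, Vilnius, Doha, Hanoi, Bern, Rabat]
Visit Tunis → queue [Vilnius, Doha, Hanoi, Bern, Rabat]
Visit Vilnius → queue [Doha, Hanoi, Bern, Rabat]
Visit Doha → queue [Hanoi, Bern, Rabat]
Visit Hanoi → queue [Bern, Rabat]
Visit Bern → queue [Rabat]
Visit Rabat → queue []

Visit order: Lima, Cairo, Dakar, Delhi, Quito, Riga, Dubai, Kyoto, Porto, Sofia, Bogota, Tunis, Vilnius, Doha, Hanoi, Bern, Rabat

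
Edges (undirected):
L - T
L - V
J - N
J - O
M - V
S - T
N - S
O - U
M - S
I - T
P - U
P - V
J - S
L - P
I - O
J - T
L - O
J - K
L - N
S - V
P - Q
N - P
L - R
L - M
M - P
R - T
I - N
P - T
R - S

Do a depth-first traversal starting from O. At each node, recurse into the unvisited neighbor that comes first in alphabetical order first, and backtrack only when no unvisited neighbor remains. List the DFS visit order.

O -> I -> N -> J -> K -> S -> M -> L -> P -> Q -> T -> R -> U -> V

Visit O
O → I
I → N
N → J
J → K
J → S
S → M
M → L
L → P
P → Q
P → T
T → R
P → U
P → V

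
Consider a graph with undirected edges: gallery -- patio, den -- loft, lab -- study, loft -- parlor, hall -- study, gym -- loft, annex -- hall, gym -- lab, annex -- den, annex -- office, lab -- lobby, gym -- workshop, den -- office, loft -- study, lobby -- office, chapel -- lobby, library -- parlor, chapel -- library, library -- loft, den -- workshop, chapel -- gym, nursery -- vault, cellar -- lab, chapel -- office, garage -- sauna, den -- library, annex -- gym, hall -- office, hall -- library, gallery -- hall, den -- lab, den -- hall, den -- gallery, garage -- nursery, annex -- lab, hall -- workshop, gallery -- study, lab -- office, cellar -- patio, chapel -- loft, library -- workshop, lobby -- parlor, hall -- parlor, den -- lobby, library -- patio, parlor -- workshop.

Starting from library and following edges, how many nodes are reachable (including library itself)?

BFS from library visits: library, workshop, patio, parlor, loft, hall, den, chapel, gym, gallery, cellar, lobby, study, office, annex, lab
Reachable nodes: 16 of 20 total.

16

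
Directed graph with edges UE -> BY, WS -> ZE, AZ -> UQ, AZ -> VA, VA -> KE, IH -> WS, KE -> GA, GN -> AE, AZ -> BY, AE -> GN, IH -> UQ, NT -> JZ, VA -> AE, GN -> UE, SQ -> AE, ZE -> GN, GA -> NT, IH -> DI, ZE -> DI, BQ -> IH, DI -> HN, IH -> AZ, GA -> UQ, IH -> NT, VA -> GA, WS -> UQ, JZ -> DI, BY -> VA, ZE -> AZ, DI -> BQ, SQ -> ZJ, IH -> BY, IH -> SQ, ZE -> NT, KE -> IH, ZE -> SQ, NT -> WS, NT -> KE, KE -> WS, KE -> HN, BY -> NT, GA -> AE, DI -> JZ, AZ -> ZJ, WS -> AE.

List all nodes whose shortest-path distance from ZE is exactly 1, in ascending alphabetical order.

Level 0: ZE
Level 1: AZ, DI, GN, NT, SQ
Level 2: AE, BQ, BY, HN, JZ, KE, UE, UQ, VA, WS, ZJ
Level 3: GA, IH

AZ, DI, GN, NT, SQ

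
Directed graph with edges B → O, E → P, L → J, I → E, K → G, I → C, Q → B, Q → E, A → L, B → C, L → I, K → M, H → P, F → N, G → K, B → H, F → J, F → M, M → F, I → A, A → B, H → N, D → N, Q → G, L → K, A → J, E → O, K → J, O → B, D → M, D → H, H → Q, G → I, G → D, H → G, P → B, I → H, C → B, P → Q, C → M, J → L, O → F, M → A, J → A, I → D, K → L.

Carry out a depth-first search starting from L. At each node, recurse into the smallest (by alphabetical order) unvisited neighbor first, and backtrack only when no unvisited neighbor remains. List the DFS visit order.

L → I → A → B → C → M → F → J → N → H → G → D → K → P → Q → E → O

Visit L
L → I
I → A
A → B
B → C
C → M
M → F
F → J
F → N
B → H
H → G
G → D
G → K
H → P
P → Q
Q → E
E → O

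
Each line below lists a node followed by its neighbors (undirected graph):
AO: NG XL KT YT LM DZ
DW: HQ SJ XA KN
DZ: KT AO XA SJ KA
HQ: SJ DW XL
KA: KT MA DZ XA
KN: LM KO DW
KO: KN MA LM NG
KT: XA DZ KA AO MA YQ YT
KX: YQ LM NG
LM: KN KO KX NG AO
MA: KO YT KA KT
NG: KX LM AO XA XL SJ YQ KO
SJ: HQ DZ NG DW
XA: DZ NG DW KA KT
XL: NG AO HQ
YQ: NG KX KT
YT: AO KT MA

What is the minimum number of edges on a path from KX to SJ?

Level 0: KX
Level 1: LM, NG, YQ
Level 2: AO, KN, KO, KT, SJ, XA, XL
Level 3: DW, DZ, HQ, KA, MA, YT
SJ first appears at level 2.

2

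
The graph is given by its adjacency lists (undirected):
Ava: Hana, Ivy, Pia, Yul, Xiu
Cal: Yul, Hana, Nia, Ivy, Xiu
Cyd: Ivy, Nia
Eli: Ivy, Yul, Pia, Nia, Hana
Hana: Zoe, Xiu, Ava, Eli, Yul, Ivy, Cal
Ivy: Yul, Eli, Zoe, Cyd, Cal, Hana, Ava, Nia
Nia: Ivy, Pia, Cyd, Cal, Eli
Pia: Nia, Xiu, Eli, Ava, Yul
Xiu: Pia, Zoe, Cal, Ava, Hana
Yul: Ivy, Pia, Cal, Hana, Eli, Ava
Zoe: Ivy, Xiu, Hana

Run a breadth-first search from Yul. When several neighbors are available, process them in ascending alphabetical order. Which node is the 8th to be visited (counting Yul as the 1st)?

Visit Yul; enqueue Ava, Cal, Eli, Hana, Ivy, Pia → queue [Ava, Cal, Eli, Hana, Ivy, Pia]
Visit Ava; enqueue Xiu → queue [Cal, Eli, Hana, Ivy, Pia, Xiu]
Visit Cal; enqueue Nia → queue [Eli, Hana, Ivy, Pia, Xiu, Nia]
Visit Eli → queue [Hana, Ivy, Pia, Xiu, Nia]
Visit Hana; enqueue Zoe → queue [Ivy, Pia, Xiu, Nia, Zoe]
Visit Ivy; enqueue Cyd → queue [Pia, Xiu, Nia, Zoe, Cyd]
Visit Pia → queue [Xiu, Nia, Zoe, Cyd]
Visit Xiu → queue [Nia, Zoe, Cyd]
Visit Nia → queue [Zoe, Cyd]
Visit Zoe → queue [Cyd]
Visit Cyd → queue []

Visit order: Yul, Ava, Cal, Eli, Hana, Ivy, Pia, Xiu, Nia, Zoe, Cyd

Xiu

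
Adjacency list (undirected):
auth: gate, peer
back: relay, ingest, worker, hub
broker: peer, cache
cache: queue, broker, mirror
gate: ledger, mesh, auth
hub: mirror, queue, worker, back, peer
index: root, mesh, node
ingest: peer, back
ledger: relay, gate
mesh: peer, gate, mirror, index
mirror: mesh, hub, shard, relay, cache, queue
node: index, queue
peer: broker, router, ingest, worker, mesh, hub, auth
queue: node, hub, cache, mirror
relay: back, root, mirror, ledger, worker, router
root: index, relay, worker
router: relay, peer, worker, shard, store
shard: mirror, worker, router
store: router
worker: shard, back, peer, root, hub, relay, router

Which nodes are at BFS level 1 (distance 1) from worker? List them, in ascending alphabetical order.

back, hub, peer, relay, root, router, shard

Level 0: worker
Level 1: back, hub, peer, relay, root, router, shard
Level 2: auth, broker, index, ingest, ledger, mesh, mirror, queue, store
Level 3: cache, gate, node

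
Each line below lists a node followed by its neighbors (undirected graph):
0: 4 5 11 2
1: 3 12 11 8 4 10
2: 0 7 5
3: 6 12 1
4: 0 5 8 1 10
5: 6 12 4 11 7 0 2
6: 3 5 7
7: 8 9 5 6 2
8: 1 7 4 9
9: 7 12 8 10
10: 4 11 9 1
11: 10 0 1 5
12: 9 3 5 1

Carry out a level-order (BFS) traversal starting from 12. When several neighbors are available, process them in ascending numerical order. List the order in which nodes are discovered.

Visit 12; enqueue 1, 3, 5, 9 → queue [1, 3, 5, 9]
Visit 1; enqueue 4, 8, 10, 11 → queue [3, 5, 9, 4, 8, 10, 11]
Visit 3; enqueue 6 → queue [5, 9, 4, 8, 10, 11, 6]
Visit 5; enqueue 0, 2, 7 → queue [9, 4, 8, 10, 11, 6, 0, 2, 7]
Visit 9 → queue [4, 8, 10, 11, 6, 0, 2, 7]
Visit 4 → queue [8, 10, 11, 6, 0, 2, 7]
Visit 8 → queue [10, 11, 6, 0, 2, 7]
Visit 10 → queue [11, 6, 0, 2, 7]
Visit 11 → queue [6, 0, 2, 7]
Visit 6 → queue [0, 2, 7]
Visit 0 → queue [2, 7]
Visit 2 → queue [7]
Visit 7 → queue []

12, 1, 3, 5, 9, 4, 8, 10, 11, 6, 0, 2, 7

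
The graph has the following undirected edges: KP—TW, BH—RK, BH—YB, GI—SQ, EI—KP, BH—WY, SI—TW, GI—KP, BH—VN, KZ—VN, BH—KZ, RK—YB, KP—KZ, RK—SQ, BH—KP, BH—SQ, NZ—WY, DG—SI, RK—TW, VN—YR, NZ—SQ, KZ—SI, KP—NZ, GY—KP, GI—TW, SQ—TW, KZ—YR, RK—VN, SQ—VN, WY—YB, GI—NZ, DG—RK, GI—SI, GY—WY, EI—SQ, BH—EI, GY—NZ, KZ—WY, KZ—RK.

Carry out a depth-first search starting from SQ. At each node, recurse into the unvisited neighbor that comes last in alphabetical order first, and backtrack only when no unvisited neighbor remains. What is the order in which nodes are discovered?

SQ, VN, YR, KZ, WY, YB, RK, TW, SI, GI, NZ, KP, GY, EI, BH, DG

Visit SQ
SQ → VN
VN → YR
YR → KZ
KZ → WY
WY → YB
YB → RK
RK → TW
TW → SI
SI → GI
GI → NZ
NZ → KP
KP → GY
KP → EI
EI → BH
SI → DG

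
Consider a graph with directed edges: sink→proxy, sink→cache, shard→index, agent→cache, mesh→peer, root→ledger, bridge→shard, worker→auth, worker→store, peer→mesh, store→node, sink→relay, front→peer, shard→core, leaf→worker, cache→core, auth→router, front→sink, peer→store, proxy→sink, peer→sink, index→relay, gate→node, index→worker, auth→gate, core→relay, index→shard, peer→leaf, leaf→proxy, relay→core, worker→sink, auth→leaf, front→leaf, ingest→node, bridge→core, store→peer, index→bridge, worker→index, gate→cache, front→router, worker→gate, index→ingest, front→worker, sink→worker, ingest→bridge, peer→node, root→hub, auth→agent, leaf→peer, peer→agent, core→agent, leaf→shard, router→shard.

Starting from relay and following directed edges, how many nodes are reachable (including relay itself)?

4

BFS from relay visits: relay, core, agent, cache
Reachable nodes: 4 of 23 total.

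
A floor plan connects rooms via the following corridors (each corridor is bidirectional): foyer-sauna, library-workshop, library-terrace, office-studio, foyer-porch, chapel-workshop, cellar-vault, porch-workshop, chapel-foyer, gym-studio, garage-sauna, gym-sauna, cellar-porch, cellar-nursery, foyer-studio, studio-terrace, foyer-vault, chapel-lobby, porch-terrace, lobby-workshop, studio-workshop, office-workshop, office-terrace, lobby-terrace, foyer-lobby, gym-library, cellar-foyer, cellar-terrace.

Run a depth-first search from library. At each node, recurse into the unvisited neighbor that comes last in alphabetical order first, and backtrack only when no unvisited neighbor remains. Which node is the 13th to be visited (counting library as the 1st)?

lobby

Visit library
library → workshop
workshop → studio
studio → terrace
terrace → porch
porch → foyer
foyer → vault
vault → cellar
cellar → nursery
foyer → sauna
sauna → gym
sauna → garage
foyer → lobby
lobby → chapel
terrace → office

Visit order: library, workshop, studio, terrace, porch, foyer, vault, cellar, nursery, sauna, gym, garage, lobby, chapel, office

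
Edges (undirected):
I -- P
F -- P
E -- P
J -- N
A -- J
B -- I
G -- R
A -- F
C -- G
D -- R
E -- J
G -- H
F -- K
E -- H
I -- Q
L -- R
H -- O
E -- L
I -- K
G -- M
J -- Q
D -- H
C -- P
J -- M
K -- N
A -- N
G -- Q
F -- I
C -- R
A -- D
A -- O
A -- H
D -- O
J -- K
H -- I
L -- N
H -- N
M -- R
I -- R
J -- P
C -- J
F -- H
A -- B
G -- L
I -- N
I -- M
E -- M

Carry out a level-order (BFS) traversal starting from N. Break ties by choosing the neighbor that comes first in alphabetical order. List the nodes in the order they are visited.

Visit N; enqueue A, H, I, J, K, L → queue [A, H, I, J, K, L]
Visit A; enqueue B, D, F, O → queue [H, I, J, K, L, B, D, F, O]
Visit H; enqueue E, G → queue [I, J, K, L, B, D, F, O, E, G]
Visit I; enqueue M, P, Q, R → queue [J, K, L, B, D, F, O, E, G, M, P, Q, R]
Visit J; enqueue C → queue [K, L, B, D, F, O, E, G, M, P, Q, R, C]
Visit K → queue [L, B, D, F, O, E, G, M, P, Q, R, C]
Visit L → queue [B, D, F, O, E, G, M, P, Q, R, C]
Visit B → queue [D, F, O, E, G, M, P, Q, R, C]
Visit D → queue [F, O, E, G, M, P, Q, R, C]
Visit F → queue [O, E, G, M, P, Q, R, C]
Visit O → queue [E, G, M, P, Q, R, C]
Visit E → queue [G, M, P, Q, R, C]
Visit G → queue [M, P, Q, R, C]
Visit M → queue [P, Q, R, C]
Visit P → queue [Q, R, C]
Visit Q → queue [R, C]
Visit R → queue [C]
Visit C → queue []

N → A → H → I → J → K → L → B → D → F → O → E → G → M → P → Q → R → C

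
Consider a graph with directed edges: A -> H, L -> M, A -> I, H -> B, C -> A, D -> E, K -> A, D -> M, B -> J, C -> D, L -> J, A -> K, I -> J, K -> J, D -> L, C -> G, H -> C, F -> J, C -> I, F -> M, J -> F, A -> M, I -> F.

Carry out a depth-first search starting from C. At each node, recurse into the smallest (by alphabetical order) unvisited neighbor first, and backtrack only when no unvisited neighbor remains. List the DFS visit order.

C A H B J F M I K D E L G

Visit C
C → A
A → H
H → B
B → J
J → F
F → M
A → I
A → K
C → D
D → E
D → L
C → G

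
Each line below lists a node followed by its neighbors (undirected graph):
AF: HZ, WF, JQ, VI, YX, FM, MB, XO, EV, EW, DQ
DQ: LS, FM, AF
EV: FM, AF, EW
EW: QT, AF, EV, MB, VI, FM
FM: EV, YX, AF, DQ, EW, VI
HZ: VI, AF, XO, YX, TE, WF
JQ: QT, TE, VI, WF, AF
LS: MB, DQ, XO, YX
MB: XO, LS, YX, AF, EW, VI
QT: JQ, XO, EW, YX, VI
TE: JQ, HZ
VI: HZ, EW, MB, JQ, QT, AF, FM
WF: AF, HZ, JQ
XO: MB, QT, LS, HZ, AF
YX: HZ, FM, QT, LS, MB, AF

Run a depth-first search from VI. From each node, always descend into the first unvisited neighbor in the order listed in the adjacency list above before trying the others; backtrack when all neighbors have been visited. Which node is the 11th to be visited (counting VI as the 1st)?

FM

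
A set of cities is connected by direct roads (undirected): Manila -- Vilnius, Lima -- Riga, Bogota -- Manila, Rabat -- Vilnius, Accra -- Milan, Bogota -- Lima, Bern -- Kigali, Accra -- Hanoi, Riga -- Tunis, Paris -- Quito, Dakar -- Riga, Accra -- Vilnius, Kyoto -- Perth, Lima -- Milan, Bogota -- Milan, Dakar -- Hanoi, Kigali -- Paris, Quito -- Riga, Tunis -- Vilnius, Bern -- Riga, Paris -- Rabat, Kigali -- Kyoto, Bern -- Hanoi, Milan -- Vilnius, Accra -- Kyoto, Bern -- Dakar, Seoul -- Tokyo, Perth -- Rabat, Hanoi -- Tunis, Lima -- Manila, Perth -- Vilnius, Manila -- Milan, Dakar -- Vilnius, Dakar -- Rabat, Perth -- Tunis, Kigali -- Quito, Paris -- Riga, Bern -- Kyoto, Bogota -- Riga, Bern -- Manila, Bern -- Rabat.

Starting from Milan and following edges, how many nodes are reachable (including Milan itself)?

17

BFS from Milan visits: Milan, Accra, Bogota, Lima, Manila, Vilnius, Hanoi, Kyoto, Riga, Bern, Dakar, Perth, Rabat, Tunis, Kigali, Paris, Quito
Reachable nodes: 17 of 19 total.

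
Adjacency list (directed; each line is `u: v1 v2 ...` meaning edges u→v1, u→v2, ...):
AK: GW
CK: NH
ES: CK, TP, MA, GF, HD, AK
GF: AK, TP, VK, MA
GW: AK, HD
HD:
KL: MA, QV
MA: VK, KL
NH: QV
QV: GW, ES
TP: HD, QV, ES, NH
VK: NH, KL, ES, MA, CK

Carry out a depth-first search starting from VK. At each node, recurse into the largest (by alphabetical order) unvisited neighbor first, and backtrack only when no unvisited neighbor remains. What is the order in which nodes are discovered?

Visit VK
VK → NH
NH → QV
QV → GW
GW → HD
GW → AK
QV → ES
ES → TP
ES → MA
MA → KL
ES → GF
ES → CK

VK, NH, QV, GW, HD, AK, ES, TP, MA, KL, GF, CK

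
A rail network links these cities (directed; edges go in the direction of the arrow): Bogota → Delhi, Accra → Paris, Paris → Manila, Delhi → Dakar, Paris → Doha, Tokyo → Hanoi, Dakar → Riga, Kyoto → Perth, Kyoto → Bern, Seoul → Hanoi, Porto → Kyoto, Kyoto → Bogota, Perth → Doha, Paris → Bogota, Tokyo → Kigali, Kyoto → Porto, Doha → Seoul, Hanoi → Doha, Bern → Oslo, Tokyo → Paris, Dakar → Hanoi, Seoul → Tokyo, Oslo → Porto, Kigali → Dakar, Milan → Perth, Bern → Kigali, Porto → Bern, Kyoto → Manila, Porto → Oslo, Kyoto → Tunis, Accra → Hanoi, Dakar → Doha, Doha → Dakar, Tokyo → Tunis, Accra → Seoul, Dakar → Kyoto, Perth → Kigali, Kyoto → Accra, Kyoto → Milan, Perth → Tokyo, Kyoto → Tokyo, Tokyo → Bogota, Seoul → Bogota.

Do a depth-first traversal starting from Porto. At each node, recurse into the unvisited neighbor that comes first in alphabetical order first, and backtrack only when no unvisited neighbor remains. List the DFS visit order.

Visit Porto
Porto → Bern
Bern → Kigali
Kigali → Dakar
Dakar → Doha
Doha → Seoul
Seoul → Bogota
Bogota → Delhi
Seoul → Hanoi
Seoul → Tokyo
Tokyo → Paris
Paris → Manila
Tokyo → Tunis
Dakar → Kyoto
Kyoto → Accra
Kyoto → Milan
Milan → Perth
Dakar → Riga
Bern → Oslo

Porto → Bern → Kigali → Dakar → Doha → Seoul → Bogota → Delhi → Hanoi → Tokyo → Paris → Manila → Tunis → Kyoto → Accra → Milan → Perth → Riga → Oslo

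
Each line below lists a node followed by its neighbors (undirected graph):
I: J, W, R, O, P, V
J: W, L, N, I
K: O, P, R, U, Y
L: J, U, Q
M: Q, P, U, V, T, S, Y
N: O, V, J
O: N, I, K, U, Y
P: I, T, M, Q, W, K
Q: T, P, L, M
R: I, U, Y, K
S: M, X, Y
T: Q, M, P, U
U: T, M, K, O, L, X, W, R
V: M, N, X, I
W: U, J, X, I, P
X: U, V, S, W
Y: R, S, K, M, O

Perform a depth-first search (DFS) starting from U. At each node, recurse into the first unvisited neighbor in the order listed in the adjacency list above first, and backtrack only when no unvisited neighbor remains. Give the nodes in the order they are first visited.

Visit U
U → T
T → Q
Q → P
P → I
I → J
J → W
W → X
X → V
V → M
M → S
S → Y
Y → R
R → K
K → O
O → N
J → L

U -> T -> Q -> P -> I -> J -> W -> X -> V -> M -> S -> Y -> R -> K -> O -> N -> L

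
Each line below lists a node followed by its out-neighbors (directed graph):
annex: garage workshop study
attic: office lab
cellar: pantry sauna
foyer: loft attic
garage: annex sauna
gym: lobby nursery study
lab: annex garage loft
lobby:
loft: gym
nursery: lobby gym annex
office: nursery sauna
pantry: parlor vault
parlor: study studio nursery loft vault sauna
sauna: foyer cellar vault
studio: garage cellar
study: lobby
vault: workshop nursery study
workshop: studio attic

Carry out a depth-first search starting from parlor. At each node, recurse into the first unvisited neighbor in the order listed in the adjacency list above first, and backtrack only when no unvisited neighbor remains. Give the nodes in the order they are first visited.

Visit parlor
parlor → study
study → lobby
parlor → studio
studio → garage
garage → annex
annex → workshop
workshop → attic
attic → office
office → nursery
nursery → gym
office → sauna
sauna → foyer
foyer → loft
sauna → cellar
cellar → pantry
pantry → vault
attic → lab

parlor → study → lobby → studio → garage → annex → workshop → attic → office → nursery → gym → sauna → foyer → loft → cellar → pantry → vault → lab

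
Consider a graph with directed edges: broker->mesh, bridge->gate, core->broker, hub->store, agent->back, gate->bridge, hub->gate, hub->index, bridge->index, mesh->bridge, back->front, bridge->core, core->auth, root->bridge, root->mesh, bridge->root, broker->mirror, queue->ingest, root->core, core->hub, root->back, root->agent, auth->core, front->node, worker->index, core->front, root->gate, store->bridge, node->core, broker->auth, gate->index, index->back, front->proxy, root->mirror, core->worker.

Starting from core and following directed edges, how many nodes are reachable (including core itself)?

BFS from core visits: core, worker, hub, front, broker, auth, index, store, gate, proxy, node, mirror, mesh, back, bridge, root, agent
Reachable nodes: 17 of 19 total.

17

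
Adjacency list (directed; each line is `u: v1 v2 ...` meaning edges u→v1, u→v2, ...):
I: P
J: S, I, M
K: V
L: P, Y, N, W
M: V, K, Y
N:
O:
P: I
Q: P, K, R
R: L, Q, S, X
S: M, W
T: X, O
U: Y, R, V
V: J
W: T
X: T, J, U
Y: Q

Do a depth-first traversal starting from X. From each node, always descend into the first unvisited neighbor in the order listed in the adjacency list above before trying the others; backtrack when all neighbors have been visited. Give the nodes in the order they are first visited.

X T O J S M V K Y Q P I R L N W U

Visit X
X → T
T → O
X → J
J → S
S → M
M → V
M → K
M → Y
Y → Q
Q → P
P → I
Q → R
R → L
L → N
L → W
X → U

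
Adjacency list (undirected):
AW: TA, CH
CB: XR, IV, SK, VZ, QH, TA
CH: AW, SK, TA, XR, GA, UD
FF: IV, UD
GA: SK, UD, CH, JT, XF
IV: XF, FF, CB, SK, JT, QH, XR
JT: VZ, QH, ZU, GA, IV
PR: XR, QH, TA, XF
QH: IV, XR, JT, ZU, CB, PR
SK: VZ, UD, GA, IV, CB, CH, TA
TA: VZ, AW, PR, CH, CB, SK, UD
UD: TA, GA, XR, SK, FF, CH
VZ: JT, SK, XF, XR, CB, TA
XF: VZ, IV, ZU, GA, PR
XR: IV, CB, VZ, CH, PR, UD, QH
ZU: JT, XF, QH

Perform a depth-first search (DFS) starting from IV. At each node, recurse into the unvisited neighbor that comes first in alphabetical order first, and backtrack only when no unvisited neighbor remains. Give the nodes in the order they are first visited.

IV → CB → QH → JT → GA → CH → AW → TA → PR → XF → VZ → SK → UD → FF → XR → ZU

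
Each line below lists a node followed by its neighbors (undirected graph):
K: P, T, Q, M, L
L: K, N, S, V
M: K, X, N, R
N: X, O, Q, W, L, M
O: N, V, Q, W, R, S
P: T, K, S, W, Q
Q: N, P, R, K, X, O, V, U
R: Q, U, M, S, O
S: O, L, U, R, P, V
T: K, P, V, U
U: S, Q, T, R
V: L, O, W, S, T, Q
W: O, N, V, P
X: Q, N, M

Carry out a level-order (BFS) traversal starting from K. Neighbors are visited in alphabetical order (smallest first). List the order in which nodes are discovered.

Visit K; enqueue L, M, P, Q, T → queue [L, M, P, Q, T]
Visit L; enqueue N, S, V → queue [M, P, Q, T, N, S, V]
Visit M; enqueue R, X → queue [P, Q, T, N, S, V, R, X]
Visit P; enqueue W → queue [Q, T, N, S, V, R, X, W]
Visit Q; enqueue O, U → queue [T, N, S, V, R, X, W, O, U]
Visit T → queue [N, S, V, R, X, W, O, U]
Visit N → queue [S, V, R, X, W, O, U]
Visit S → queue [V, R, X, W, O, U]
Visit V → queue [R, X, W, O, U]
Visit R → queue [X, W, O, U]
Visit X → queue [W, O, U]
Visit W → queue [O, U]
Visit O → queue [U]
Visit U → queue []

K -> L -> M -> P -> Q -> T -> N -> S -> V -> R -> X -> W -> O -> U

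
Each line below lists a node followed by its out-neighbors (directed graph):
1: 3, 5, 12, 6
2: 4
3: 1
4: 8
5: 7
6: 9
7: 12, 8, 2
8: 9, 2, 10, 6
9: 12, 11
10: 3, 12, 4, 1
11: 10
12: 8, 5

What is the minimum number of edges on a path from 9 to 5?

Level 0: 9
Level 1: 11, 12
Level 2: 5, 8, 10
Level 3: 1, 2, 3, 4, 6, 7
5 first appears at level 2.

2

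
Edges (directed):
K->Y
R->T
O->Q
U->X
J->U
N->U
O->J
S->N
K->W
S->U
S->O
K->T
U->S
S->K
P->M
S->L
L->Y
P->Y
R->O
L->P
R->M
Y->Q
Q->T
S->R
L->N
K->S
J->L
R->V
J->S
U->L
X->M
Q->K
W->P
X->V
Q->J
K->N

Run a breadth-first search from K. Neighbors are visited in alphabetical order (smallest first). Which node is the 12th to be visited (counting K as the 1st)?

Visit K; enqueue N, S, T, W, Y → queue [N, S, T, W, Y]
Visit N; enqueue U → queue [S, T, W, Y, U]
Visit S; enqueue L, O, R → queue [T, W, Y, U, L, O, R]
Visit T → queue [W, Y, U, L, O, R]
Visit W; enqueue P → queue [Y, U, L, O, R, P]
Visit Y; enqueue Q → queue [U, L, O, R, P, Q]
Visit U; enqueue X → queue [L, O, R, P, Q, X]
Visit L → queue [O, R, P, Q, X]
Visit O; enqueue J → queue [R, P, Q, X, J]
Visit R; enqueue M, V → queue [P, Q, X, J, M, V]
Visit P → queue [Q, X, J, M, V]
Visit Q → queue [X, J, M, V]
Visit X → queue [J, M, V]
Visit J → queue [M, V]
Visit M → queue [V]
Visit V → queue []

Visit order: K, N, S, T, W, Y, U, L, O, R, P, Q, X, J, M, V

Q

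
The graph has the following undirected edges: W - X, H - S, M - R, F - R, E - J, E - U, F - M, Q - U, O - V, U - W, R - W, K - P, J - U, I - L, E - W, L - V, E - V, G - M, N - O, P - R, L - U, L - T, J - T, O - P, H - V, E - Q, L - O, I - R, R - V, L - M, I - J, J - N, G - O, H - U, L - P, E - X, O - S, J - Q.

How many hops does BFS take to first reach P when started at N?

Level 0: N
Level 1: J, O
Level 2: E, G, I, L, P, Q, S, T, U, V
Level 3: H, K, M, R, W, X
Level 4: F
P first appears at level 2.

2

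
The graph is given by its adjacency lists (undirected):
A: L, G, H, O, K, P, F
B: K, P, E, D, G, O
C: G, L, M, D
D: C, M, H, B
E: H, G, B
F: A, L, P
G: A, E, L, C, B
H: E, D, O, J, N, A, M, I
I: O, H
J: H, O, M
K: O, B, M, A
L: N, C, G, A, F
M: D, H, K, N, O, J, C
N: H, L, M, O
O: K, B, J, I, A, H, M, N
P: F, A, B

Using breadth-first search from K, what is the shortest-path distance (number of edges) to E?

2

Level 0: K
Level 1: A, B, M, O
Level 2: C, D, E, F, G, H, I, J, L, N, P
E first appears at level 2.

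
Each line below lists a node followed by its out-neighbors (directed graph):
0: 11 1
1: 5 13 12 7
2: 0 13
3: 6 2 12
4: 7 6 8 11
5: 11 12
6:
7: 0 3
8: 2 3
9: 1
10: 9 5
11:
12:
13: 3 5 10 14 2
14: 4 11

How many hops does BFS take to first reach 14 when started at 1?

Level 0: 1
Level 1: 5, 7, 12, 13
Level 2: 0, 2, 3, 10, 11, 14
Level 3: 4, 6, 9
Level 4: 8
14 first appears at level 2.

2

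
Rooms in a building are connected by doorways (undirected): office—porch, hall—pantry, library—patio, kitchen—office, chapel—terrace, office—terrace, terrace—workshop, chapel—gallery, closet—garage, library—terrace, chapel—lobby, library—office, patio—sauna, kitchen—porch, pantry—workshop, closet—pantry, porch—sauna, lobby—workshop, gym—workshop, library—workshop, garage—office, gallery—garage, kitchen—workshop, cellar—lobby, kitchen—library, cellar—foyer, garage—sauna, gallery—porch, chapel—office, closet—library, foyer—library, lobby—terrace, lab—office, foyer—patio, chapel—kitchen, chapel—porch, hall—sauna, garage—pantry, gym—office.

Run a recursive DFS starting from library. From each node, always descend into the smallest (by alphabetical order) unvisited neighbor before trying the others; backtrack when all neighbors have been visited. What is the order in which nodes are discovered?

Visit library
library → closet
closet → garage
garage → gallery
gallery → chapel
chapel → kitchen
kitchen → office
office → gym
gym → workshop
workshop → lobby
lobby → cellar
cellar → foyer
foyer → patio
patio → sauna
sauna → hall
hall → pantry
sauna → porch
lobby → terrace
office → lab

library -> closet -> garage -> gallery -> chapel -> kitchen -> office -> gym -> workshop -> lobby -> cellar -> foyer -> patio -> sauna -> hall -> pantry -> porch -> terrace -> lab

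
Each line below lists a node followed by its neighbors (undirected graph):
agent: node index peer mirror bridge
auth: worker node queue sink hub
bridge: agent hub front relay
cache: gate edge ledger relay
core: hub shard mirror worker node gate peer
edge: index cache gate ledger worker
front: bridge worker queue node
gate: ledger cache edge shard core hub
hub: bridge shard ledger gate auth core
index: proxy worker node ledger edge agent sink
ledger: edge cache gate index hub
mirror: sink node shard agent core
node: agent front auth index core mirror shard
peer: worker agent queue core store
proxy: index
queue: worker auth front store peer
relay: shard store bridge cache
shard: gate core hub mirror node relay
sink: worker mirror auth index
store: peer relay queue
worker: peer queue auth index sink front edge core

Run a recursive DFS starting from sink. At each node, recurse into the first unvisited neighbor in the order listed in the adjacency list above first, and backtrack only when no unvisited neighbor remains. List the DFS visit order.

Visit sink
sink → worker
worker → peer
peer → agent
agent → node
node → front
front → bridge
bridge → hub
hub → shard
shard → gate
gate → ledger
ledger → edge
edge → index
index → proxy
edge → cache
cache → relay
relay → store
store → queue
queue → auth
gate → core
core → mirror

sink, worker, peer, agent, node, front, bridge, hub, shard, gate, ledger, edge, index, proxy, cache, relay, store, queue, auth, core, mirror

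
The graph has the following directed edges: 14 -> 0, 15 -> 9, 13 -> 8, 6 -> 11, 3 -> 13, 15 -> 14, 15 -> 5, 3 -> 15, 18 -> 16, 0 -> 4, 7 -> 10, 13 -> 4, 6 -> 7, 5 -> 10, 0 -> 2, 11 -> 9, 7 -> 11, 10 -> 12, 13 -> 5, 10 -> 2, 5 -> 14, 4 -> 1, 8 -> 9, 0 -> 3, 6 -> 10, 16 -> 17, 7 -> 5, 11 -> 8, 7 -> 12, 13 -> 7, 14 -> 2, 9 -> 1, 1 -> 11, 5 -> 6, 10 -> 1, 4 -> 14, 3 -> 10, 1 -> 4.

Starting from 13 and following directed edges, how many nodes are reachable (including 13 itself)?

BFS from 13 visits: 13, 8, 7, 5, 4, 9, 12, 11, 10, 14, 6, 1, 2, 0, 3, 15
Reachable nodes: 16 of 19 total.

16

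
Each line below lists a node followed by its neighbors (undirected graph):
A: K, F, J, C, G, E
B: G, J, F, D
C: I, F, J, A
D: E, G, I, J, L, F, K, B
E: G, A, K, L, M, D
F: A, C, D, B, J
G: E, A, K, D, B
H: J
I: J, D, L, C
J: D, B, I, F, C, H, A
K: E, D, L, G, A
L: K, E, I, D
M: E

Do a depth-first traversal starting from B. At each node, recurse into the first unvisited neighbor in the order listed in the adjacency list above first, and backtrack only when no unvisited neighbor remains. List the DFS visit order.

B G E A K D I J F C H L M

Visit B
B → G
G → E
E → A
A → K
K → D
D → I
I → J
J → F
F → C
J → H
I → L
E → M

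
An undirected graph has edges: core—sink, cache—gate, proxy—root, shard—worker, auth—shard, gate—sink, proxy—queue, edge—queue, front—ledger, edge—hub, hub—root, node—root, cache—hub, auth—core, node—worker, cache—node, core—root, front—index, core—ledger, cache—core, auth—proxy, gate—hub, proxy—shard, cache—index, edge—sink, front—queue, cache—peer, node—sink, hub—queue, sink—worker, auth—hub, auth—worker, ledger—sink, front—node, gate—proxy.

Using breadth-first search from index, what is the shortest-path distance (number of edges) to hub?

2

Level 0: index
Level 1: cache, front
Level 2: core, gate, hub, ledger, node, peer, queue
Level 3: auth, edge, proxy, root, sink, worker
Level 4: shard
hub first appears at level 2.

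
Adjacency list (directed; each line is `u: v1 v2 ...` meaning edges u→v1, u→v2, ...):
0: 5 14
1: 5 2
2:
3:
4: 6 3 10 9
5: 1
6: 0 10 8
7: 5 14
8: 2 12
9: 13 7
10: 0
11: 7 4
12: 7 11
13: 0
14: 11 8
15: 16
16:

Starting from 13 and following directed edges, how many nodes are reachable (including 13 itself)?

BFS from 13 visits: 13, 0, 5, 14, 1, 11, 8, 2, 7, 4, 12, 6, 3, 10, 9
Reachable nodes: 15 of 17 total.

15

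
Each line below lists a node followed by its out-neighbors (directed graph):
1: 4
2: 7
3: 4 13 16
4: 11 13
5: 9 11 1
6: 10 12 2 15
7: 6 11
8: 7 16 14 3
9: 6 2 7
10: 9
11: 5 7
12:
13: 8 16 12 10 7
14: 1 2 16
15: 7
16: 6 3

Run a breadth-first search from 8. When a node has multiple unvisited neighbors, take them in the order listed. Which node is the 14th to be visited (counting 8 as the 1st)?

Visit 8; enqueue 7, 16, 14, 3 → queue [7, 16, 14, 3]
Visit 7; enqueue 6, 11 → queue [16, 14, 3, 6, 11]
Visit 16 → queue [14, 3, 6, 11]
Visit 14; enqueue 1, 2 → queue [3, 6, 11, 1, 2]
Visit 3; enqueue 4, 13 → queue [6, 11, 1, 2, 4, 13]
Visit 6; enqueue 10, 12, 15 → queue [11, 1, 2, 4, 13, 10, 12, 15]
Visit 11; enqueue 5 → queue [1, 2, 4, 13, 10, 12, 15, 5]
Visit 1 → queue [2, 4, 13, 10, 12, 15, 5]
Visit 2 → queue [4, 13, 10, 12, 15, 5]
Visit 4 → queue [13, 10, 12, 15, 5]
Visit 13 → queue [10, 12, 15, 5]
Visit 10; enqueue 9 → queue [12, 15, 5, 9]
Visit 12 → queue [15, 5, 9]
Visit 15 → queue [5, 9]
Visit 5 → queue [9]
Visit 9 → queue []

Visit order: 8, 7, 16, 14, 3, 6, 11, 1, 2, 4, 13, 10, 12, 15, 5, 9

15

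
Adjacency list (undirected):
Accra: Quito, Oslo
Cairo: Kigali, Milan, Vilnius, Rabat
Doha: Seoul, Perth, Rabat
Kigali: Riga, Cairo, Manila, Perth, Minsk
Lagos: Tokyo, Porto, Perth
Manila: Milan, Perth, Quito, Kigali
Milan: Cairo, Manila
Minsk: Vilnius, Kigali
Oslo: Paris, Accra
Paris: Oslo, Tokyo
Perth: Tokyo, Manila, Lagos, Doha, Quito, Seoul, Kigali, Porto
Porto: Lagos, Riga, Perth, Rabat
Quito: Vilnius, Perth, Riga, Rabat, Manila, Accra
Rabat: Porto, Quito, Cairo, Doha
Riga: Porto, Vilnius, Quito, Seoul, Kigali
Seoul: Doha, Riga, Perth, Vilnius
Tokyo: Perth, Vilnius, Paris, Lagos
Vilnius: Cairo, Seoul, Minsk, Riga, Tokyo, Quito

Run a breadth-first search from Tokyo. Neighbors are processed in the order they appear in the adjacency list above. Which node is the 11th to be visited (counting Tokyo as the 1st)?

Visit Tokyo; enqueue Perth, Vilnius, Paris, Lagos → queue [Perth, Vilnius, Paris, Lagos]
Visit Perth; enqueue Manila, Doha, Quito, Seoul, Kigali, Porto → queue [Vilnius, Paris, Lagos, Manila, Doha, Quito, Seoul, Kigali, Porto]
Visit Vilnius; enqueue Cairo, Minsk, Riga → queue [Paris, Lagos, Manila, Doha, Quito, Seoul, Kigali, Porto, Cairo, Minsk, Riga]
Visit Paris; enqueue Oslo → queue [Lagos, Manila, Doha, Quito, Seoul, Kigali, Porto, Cairo, Minsk, Riga, Oslo]
Visit Lagos → queue [Manila, Doha, Quito, Seoul, Kigali, Porto, Cairo, Minsk, Riga, Oslo]
Visit Manila; enqueue Milan → queue [Doha, Quito, Seoul, Kigali, Porto, Cairo, Minsk, Riga, Oslo, Milan]
Visit Doha; enqueue Rabat → queue [Quito, Seoul, Kigali, Porto, Cairo, Minsk, Riga, Oslo, Milan, Rabat]
Visit Quito; enqueue Accra → queue [Seoul, Kigali, Porto, Cairo, Minsk, Riga, Oslo, Milan, Rabat, Accra]
Visit Seoul → queue [Kigali, Porto, Cairo, Minsk, Riga, Oslo, Milan, Rabat, Accra]
Visit Kigali → queue [Porto, Cairo, Minsk, Riga, Oslo, Milan, Rabat, Accra]
Visit Porto → queue [Cairo, Minsk, Riga, Oslo, Milan, Rabat, Accra]
Visit Cairo → queue [Minsk, Riga, Oslo, Milan, Rabat, Accra]
Visit Minsk → queue [Riga, Oslo, Milan, Rabat, Accra]
Visit Riga → queue [Oslo, Milan, Rabat, Accra]
Visit Oslo → queue [Milan, Rabat, Accra]
Visit Milan → queue [Rabat, Accra]
Visit Rabat → queue [Accra]
Visit Accra → queue []

Visit order: Tokyo, Perth, Vilnius, Paris, Lagos, Manila, Doha, Quito, Seoul, Kigali, Porto, Cairo, Minsk, Riga, Oslo, Milan, Rabat, Accra

Porto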